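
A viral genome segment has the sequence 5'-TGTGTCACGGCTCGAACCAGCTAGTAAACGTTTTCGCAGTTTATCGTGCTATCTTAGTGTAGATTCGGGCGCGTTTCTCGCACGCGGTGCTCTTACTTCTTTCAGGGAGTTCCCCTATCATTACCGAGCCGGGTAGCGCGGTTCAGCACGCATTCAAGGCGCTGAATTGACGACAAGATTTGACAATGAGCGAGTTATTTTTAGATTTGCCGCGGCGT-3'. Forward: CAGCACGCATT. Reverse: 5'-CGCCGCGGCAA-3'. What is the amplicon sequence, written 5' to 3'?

5'-CAGCACGCATTCAAGGCGCTGAATTGACGACAAGATTTGACAATGAGCGAGTTATTTTTAGATTTGCCGCGGCG-3'

Forward primer CAGCACGCATT is found on the top strand at positions 144–154.
The reverse primer's reverse complement is TTGCCGCGGCG, which matches the template at positions 207–217.
The product is the template from position 144 through 217 (74 bp).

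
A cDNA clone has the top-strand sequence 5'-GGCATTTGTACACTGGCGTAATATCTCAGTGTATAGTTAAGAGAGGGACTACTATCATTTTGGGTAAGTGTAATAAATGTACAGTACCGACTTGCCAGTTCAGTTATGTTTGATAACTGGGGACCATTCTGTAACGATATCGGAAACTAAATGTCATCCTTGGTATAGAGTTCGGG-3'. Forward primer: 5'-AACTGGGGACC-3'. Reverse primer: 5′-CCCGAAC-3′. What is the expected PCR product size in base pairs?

62 bp

The forward primer matches the template at positions 115–125.
Reverse complement of the reverse primer: GTTCGGG. This occurs on the top strand at positions 170–176.
Product length = (reverse-primer end) − (forward-primer start) + 1 = 176 − 115 + 1 = 62 bp.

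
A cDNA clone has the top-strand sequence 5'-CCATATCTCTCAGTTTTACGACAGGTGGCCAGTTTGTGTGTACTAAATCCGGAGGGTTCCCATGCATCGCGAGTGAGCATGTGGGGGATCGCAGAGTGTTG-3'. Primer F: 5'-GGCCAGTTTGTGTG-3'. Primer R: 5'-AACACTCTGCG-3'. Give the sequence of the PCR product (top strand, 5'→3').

5'-GGCCAGTTTGTGTGTACTAAATCCGGAGGGTTCCCATGCATCGCGAGTGAGCATGTGGGGGATCGCAGAGTGTT-3'

The forward primer matches the template at positions 27–40.
Reverse complement of the reverse primer: CGCAGAGTGTT. This occurs on the top strand at positions 90–100.
The product is the template from position 27 through 100 (74 bp).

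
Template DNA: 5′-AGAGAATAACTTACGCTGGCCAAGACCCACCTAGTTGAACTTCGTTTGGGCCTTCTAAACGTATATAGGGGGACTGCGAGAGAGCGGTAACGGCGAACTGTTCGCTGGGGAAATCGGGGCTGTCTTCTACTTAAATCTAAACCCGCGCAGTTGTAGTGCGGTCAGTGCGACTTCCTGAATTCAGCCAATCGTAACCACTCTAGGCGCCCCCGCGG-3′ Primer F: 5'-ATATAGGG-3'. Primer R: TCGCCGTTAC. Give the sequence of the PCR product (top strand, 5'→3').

Forward primer ATATAGGG is found on the top strand at positions 63–70.
Reverse complement of the reverse primer: GTAACGGCGA. This occurs on the top strand at positions 87–96.
The product is the template from position 63 through 96 (34 bp).

5'-ATATAGGGGGACTGCGAGAGAGCGGTAACGGCGA-3'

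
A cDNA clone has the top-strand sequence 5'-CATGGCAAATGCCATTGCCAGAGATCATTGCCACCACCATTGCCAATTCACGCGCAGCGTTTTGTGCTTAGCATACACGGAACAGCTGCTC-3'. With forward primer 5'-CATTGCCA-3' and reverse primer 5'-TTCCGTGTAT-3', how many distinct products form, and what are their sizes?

Three products: 70 bp, 57 bp, 45 bp

The forward primer CATTGCCA matches the top strand at positions 13–20, 26–33, 38–45.
The reverse primer's reverse complement is ATACACGGAA, matching at positions 73–82.
Each forward site pairs with the reverse site to give a product ending at position 82: sizes 70, 57, 45 bp.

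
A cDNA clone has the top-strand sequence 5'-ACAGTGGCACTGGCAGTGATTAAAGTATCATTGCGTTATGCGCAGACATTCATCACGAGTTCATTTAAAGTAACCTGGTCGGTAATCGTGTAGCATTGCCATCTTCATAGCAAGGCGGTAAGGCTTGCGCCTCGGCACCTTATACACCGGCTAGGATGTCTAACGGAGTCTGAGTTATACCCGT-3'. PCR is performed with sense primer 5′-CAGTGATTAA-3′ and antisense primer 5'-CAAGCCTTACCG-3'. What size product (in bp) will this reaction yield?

114 bp

Scanning the template, CAGTGATTAA occurs at positions 14–23; this primer anneals to the bottom strand there with its 3' end pointing downstream.
Reverse complement of the reverse primer: CGGTAAGGCTTG. This occurs on the top strand at positions 116–127.
The product runs from position 14 to position 127, so its length is 127 − 14 + 1 = 114 bp.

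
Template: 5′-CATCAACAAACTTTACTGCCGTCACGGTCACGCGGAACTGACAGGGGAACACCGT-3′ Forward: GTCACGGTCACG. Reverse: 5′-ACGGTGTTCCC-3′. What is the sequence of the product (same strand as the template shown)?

The forward primer matches the template at positions 21–32.
The reverse primer's reverse complement is GGGAACACCGT, which matches the template at positions 45–55.
The product is the template from position 21 through 55 (35 bp).

5'-GTCACGGTCACGCGGAACTGACAGGGGAACACCGT-3'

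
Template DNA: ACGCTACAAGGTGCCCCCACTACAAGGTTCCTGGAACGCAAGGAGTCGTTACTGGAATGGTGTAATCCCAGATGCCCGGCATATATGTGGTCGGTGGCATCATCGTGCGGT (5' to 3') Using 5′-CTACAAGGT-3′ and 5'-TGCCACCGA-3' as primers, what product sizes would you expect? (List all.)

96 bp, 80 bp

The forward primer CTACAAGGT matches the top strand at positions 4–12, 20–28.
The reverse primer's reverse complement is TCGGTGGCA, matching at positions 91–99.
Each forward site pairs with the reverse site to give a product ending at position 99: sizes 96, 80 bp.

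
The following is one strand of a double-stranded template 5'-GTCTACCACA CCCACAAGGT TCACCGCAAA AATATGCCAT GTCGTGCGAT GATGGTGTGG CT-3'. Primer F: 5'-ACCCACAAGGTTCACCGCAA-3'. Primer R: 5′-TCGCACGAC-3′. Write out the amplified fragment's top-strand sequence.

Forward primer ACCCACAAGGTTCACCGCAA is found on the top strand at positions 10–29.
The reverse primer's reverse complement is GTCGTGCGA, which matches the template at positions 41–49.
The product is the template from position 10 through 49 (40 bp).

5'-ACCCACAAGGTTCACCGCAAAAATATGCCATGTCGTGCGA-3'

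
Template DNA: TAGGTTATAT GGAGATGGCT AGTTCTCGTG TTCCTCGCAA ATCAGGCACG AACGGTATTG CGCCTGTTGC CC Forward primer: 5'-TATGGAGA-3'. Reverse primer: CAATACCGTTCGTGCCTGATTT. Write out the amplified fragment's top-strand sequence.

5'-TATGGAGATGGCTAGTTCTCGTGTTCCTCGCAAATCAGGCACGAACGGTATTG-3'

Scanning the template, TATGGAGA occurs at positions 8–15; this primer anneals to the bottom strand there with its 3' end pointing downstream.
Reverse complement of the reverse primer: AAATCAGGCACGAACGGTATTG. This occurs on the top strand at positions 39–60.
The product is the template from position 8 through 60 (53 bp).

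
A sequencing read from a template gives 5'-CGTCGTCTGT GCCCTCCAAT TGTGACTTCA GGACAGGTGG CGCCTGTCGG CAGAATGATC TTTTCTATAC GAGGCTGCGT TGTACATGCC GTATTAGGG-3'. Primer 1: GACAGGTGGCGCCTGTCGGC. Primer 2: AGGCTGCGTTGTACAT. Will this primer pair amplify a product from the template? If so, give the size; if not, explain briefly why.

Primer 1 (GACAGGTGGCGCCTGTCGGC) matches the top strand at positions 32–51 (3' end points downstream).
Primer 2 (AGGCTGCGTTGTACAT) also matches the top strand directly, at positions 72–87 — its reverse complement ATGTACAACGCAGCCT is not present.
Both primers anneal to the bottom strand with 3' ends pointing the same way, so neither can prime synthesis back toward the other.

No product — both primers anneal to the same strand and extend in the same direction.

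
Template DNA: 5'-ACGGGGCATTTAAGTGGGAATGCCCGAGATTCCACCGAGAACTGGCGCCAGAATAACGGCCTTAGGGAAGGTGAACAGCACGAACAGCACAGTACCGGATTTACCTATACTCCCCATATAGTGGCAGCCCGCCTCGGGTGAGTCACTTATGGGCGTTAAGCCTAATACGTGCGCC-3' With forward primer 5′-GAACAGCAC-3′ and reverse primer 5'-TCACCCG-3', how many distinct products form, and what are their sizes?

The forward primer GAACAGCAC matches the top strand at positions 73–81, 82–90.
The reverse primer's reverse complement is CGGGTGA, matching at positions 135–141.
Each forward site pairs with the reverse site to give a product ending at position 141: sizes 69, 60 bp.

Two products: 69 bp, 60 bp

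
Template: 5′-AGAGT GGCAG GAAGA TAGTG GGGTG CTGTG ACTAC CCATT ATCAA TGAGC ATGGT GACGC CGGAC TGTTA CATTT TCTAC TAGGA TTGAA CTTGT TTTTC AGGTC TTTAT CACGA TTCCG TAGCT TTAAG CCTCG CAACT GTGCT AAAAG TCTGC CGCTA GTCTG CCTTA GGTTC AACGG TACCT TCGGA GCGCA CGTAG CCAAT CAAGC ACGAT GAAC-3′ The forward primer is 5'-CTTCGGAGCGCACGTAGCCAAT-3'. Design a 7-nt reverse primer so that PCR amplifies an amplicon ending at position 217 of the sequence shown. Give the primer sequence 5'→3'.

The forward primer binds at positions 184–205; the product's 3' end on the top strand is position 217.
The reverse primer anneals to the top strand over positions 211–217, i.e. to ACGATGA.
Its sequence written 5'→3' is the reverse complement: TCATCGT.

5'-TCATCGT-3'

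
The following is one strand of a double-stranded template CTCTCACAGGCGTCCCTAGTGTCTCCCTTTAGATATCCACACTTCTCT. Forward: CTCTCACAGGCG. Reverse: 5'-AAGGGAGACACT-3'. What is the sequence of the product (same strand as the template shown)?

5'-CTCTCACAGGCGTCCCTAGTGTCTCCCTT-3'

The forward primer matches the template at positions 1–12.
Taking the reverse complement of AAGGGAGACACT gives AGTGTCTCCCTT, found at positions 18–29 on the template; the primer anneals here to the top strand with its 3' end pointing upstream.
The product is the template from position 1 through 29 (29 bp).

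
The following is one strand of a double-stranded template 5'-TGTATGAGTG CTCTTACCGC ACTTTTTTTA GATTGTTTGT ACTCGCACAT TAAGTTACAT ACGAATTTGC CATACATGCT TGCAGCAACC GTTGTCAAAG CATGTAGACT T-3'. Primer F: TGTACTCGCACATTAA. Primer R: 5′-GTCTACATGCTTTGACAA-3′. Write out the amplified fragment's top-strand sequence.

5'-TGTACTCGCACATTAAGTTACATACGAATTTGCCATACATGCTTGCAGCAACCGTTGTCAAAGCATGTAGAC-3'

Forward primer TGTACTCGCACATTAA is found on the top strand at positions 38–53.
The reverse primer's reverse complement is TTGTCAAAGCATGTAGAC, which matches the template at positions 92–109.
The product is the template from position 38 through 109 (72 bp).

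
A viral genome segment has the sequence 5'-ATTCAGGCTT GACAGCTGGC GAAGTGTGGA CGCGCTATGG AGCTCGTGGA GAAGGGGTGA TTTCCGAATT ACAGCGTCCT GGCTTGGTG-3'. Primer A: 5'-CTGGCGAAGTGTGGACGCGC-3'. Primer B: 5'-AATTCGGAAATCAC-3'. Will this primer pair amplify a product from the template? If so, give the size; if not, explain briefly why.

Yes — a 55 bp product.

Primer A (CTGGCGAAGTGTGGACGCGC) matches the top strand at positions 16–35; it acts as a forward primer.
Primer B's reverse complement is GTGATTTCCGAATT, matching the top strand at positions 57–70; it acts as a reverse primer.
The 3' ends face each other across positions 16–70, giving a 55 bp product.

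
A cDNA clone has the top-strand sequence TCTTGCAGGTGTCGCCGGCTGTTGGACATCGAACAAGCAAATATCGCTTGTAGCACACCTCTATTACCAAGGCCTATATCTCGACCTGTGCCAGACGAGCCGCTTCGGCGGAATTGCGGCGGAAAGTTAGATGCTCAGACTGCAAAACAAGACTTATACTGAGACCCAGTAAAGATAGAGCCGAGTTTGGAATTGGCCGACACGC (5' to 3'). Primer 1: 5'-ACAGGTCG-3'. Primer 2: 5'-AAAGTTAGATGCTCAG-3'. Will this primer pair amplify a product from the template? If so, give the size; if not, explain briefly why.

No product — the primers' 3' ends point away from each other.

Primer 1 (ACAGGTCG) has reverse complement CGACCTGT, which matches the top strand at positions 82–89; primer 1 anneals to the top strand there with its 3' end pointing upstream toward position 82.
Primer 2 (AAAGTTAGATGCTCAG) matches the top strand directly at positions 123–138; it anneals to the bottom strand with its 3' end pointing downstream toward position 138.
The 3' ends diverge (primer 1 extends toward position 1, primer 2 toward position 205), so the primers never converge on a shared product.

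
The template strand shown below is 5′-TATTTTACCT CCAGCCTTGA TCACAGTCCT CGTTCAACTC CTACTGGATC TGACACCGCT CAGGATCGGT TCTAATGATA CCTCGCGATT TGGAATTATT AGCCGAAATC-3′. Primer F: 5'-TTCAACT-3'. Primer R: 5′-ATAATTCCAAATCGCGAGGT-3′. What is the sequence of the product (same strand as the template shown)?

5'-TTCAACTCCTACTGGATCTGACACCGCTCAGGATCGGTTCTAATGATACCTCGCGATTTGGAATTAT-3'

Scanning the template, TTCAACT occurs at positions 33–39; this primer anneals to the bottom strand there with its 3' end pointing downstream.
Reverse complement of the reverse primer: ACCTCGCGATTTGGAATTAT. This occurs on the top strand at positions 80–99.
The product is the template from position 33 through 99 (67 bp).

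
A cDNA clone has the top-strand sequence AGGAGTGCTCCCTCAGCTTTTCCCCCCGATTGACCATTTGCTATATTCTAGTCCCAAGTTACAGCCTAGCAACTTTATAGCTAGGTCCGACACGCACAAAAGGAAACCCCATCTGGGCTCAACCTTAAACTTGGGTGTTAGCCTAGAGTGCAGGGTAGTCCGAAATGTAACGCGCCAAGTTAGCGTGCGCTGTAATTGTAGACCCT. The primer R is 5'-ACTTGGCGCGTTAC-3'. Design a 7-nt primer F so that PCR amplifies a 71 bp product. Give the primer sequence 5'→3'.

The reverse primer's reverse complement GTAACGCGCCAAGT matches the template at positions 167–180, so the product ends at position 180.
A 71 bp product then starts at position 180 − 71 + 1 = 110.
The forward primer is identical to the top strand there: CATCTGG.

5'-CATCTGG-3'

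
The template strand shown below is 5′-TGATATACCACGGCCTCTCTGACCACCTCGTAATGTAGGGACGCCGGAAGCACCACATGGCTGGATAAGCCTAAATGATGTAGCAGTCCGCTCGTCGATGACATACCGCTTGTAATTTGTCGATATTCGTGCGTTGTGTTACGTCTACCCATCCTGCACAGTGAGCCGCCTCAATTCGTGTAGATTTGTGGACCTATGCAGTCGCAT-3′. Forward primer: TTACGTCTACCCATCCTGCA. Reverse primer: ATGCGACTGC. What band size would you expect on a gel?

The forward primer matches the template at positions 139–158.
The reverse primer's reverse complement is GCAGTCGCAT, which matches the template at positions 198–207.
Amplicon spans positions 139–207: 69 bp.

69 bp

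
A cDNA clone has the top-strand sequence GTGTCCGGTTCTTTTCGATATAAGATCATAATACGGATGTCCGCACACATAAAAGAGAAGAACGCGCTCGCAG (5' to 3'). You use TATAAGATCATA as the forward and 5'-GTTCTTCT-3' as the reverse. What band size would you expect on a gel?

45 bp

The forward primer matches the template at positions 19–30.
Taking the reverse complement of GTTCTTCT gives AGAAGAAC, found at positions 56–63 on the template; the primer anneals here to the top strand with its 3' end pointing upstream.
The product runs from position 19 to position 63, so its length is 63 − 19 + 1 = 45 bp.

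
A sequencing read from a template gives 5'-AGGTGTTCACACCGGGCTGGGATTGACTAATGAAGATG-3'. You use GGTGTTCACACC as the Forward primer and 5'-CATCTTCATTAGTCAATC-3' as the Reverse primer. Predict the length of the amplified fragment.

Forward primer GGTGTTCACACC is found on the top strand at positions 2–13.
Reverse complement of the reverse primer: GATTGACTAATGAAGATG. This occurs on the top strand at positions 21–38.
Product length = (reverse-primer end) − (forward-primer start) + 1 = 38 − 2 + 1 = 37 bp.

37 bp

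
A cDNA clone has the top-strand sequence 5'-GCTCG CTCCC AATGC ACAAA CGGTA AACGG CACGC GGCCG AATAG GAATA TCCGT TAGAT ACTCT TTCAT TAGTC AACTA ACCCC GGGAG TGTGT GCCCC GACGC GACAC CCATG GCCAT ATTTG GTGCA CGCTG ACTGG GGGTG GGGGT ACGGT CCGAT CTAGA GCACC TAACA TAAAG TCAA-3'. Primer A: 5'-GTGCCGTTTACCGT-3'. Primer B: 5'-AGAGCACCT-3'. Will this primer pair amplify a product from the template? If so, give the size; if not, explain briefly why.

No product — the primers' 3' ends point away from each other.

Primer A (GTGCCGTTTACCGT) has reverse complement ACGGTAAACGGCAC, which matches the top strand at positions 20–33; primer A anneals to the top strand there with its 3' end pointing upstream toward position 20.
Primer B (AGAGCACCT) matches the top strand directly at positions 163–171; it anneals to the bottom strand with its 3' end pointing downstream toward position 171.
The 3' ends diverge (primer A extends toward position 1, primer B toward position 184), so the primers never converge on a shared product.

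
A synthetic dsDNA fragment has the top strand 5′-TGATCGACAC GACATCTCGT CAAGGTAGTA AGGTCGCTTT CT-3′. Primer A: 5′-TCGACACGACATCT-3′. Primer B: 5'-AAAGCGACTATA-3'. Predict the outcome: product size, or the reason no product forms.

No product — primer B has no binding site in the template.

Primer B (AAAGCGACTATA) does not match the top strand, and its reverse complement TATAGTCGCTTT does not match either.
With no annealing site for primer B, no amplification occurs.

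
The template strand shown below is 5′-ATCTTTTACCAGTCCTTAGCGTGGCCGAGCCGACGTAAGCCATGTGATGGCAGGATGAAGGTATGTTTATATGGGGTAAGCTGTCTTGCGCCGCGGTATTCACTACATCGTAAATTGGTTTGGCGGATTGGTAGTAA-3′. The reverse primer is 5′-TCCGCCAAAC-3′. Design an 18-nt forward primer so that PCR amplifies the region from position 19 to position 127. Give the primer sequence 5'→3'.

The reverse primer's reverse complement GTTTGGCGGA matches the template at positions 118–127; the product starts at position 19.
The forward primer is identical to the top strand over positions 19–36: GCGTGGCCGAGCCGACGT.

5'-GCGTGGCCGAGCCGACGT-3'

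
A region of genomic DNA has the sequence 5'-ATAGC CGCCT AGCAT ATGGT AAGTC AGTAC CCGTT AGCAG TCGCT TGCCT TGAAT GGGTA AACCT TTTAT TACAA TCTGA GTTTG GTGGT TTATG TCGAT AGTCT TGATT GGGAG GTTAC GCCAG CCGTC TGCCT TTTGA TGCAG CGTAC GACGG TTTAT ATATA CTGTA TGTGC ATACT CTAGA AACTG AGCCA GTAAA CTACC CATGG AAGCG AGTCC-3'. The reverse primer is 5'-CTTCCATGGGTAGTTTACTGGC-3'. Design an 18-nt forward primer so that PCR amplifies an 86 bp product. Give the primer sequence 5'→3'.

5'-GTCTGCCTTTTGATGCAG-3'

The reverse primer's reverse complement GCCAGTAAACTACCCATGGAAG matches the template at positions 192–213, so the product ends at position 213.
An 86 bp product then starts at position 213 − 86 + 1 = 128.
The forward primer is identical to the top strand there: GTCTGCCTTTTGATGCAG.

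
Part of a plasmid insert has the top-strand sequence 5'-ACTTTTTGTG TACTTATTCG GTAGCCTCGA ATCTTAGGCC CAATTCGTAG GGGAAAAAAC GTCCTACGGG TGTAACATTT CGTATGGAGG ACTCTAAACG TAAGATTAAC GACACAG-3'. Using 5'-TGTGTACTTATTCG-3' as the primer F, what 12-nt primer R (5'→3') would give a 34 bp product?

5'-GGCCTAAGATTC-3'

The forward primer binds at positions 7–20, so a 34 bp product ends at position 7 + 34 − 1 = 40.
The reverse primer anneals to the top strand over positions 29–40, i.e. to GAATCTTAGGCC.
Its sequence written 5'→3' is the reverse complement: GGCCTAAGATTC.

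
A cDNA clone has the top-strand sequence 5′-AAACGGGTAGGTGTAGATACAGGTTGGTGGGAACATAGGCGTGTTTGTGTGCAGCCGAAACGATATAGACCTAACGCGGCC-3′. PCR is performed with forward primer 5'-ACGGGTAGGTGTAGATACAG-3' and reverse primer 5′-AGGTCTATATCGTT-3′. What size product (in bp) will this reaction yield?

The forward primer matches the template at positions 3–22.
The reverse primer's reverse complement is AACGATATAGACCT, which matches the template at positions 59–72.
Amplicon spans positions 3–72: 70 bp.

70 bp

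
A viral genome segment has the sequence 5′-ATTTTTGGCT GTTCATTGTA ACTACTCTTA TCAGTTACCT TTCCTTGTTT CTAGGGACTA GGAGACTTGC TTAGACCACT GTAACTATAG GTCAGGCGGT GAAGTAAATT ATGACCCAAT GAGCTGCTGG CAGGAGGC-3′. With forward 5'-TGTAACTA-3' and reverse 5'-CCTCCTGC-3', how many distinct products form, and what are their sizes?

Two products: 121 bp, 58 bp

The forward primer TGTAACTA matches the top strand at positions 17–24, 80–87.
The reverse primer's reverse complement is GCAGGAGG, matching at positions 130–137.
Each forward site pairs with the reverse site to give a product ending at position 137: sizes 121, 58 bp.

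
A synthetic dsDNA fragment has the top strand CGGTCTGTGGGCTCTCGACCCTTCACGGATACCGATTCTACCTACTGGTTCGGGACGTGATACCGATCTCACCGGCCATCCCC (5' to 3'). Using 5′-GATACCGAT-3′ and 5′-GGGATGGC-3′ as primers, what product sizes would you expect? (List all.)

The forward primer GATACCGAT matches the top strand at positions 28–36, 59–67.
The reverse primer's reverse complement is GCCATCCC, matching at positions 75–82.
Each forward site pairs with the reverse site to give a product ending at position 82: sizes 55, 24 bp.

55 bp, 24 bp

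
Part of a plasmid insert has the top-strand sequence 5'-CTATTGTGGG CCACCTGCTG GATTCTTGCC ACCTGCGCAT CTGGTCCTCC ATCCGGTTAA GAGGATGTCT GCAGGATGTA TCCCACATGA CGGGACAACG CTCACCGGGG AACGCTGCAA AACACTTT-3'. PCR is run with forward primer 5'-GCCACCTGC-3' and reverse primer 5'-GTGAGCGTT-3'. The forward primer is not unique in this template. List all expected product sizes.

96 bp, 78 bp

The forward primer GCCACCTGC matches the top strand at positions 10–18, 28–36.
The reverse primer's reverse complement is AACGCTCAC, matching at positions 97–105.
Each forward site pairs with the reverse site to give a product ending at position 105: sizes 96, 78 bp.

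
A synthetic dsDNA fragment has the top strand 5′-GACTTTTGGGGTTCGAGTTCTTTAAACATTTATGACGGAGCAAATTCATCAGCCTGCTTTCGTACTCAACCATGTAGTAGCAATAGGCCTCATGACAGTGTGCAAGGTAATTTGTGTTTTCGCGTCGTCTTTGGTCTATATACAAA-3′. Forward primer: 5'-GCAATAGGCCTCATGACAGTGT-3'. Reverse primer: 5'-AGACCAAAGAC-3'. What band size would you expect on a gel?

58 bp

The forward primer matches the template at positions 80–101.
The reverse primer's reverse complement is GTCTTTGGTCT, which matches the template at positions 127–137.
The product runs from position 80 to position 137, so its length is 137 − 80 + 1 = 58 bp.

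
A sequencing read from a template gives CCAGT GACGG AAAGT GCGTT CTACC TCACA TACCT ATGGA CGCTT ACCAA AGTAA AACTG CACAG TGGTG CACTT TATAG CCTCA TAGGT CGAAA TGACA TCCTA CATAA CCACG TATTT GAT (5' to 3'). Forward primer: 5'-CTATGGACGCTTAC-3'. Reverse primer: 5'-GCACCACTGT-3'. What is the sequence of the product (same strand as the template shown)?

Scanning the template, CTATGGACGCTTAC occurs at positions 34–47; this primer anneals to the bottom strand there with its 3' end pointing downstream.
Taking the reverse complement of GCACCACTGT gives ACAGTGGTGC, found at positions 62–71 on the template; the primer anneals here to the top strand with its 3' end pointing upstream.
The product is the template from position 34 through 71 (38 bp).

5'-CTATGGACGCTTACCAAAGTAAAACTGCACAGTGGTGC-3'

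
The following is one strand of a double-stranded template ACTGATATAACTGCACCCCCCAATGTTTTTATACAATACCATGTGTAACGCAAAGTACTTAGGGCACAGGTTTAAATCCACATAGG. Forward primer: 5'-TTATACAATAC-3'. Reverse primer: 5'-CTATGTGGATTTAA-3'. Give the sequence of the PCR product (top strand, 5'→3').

5'-TTATACAATACCATGTGTAACGCAAAGTACTTAGGGCACAGGTTTAAATCCACATAG-3'

The forward primer matches the template at positions 29–39.
Taking the reverse complement of CTATGTGGATTTAA gives TTAAATCCACATAG, found at positions 72–85 on the template; the primer anneals here to the top strand with its 3' end pointing upstream.
The product is the template from position 29 through 85 (57 bp).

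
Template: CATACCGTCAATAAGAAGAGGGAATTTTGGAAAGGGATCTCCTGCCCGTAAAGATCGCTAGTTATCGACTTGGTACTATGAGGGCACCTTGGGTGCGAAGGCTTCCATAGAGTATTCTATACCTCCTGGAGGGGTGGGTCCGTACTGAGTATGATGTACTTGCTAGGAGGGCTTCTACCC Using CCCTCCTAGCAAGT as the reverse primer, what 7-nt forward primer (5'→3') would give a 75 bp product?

5'-GAAGGCT-3'

The reverse primer's reverse complement ACTTGCTAGGAGGG matches the template at positions 158–171, so the product ends at position 171.
A 75 bp product then starts at position 171 − 75 + 1 = 97.
The forward primer is identical to the top strand there: GAAGGCT.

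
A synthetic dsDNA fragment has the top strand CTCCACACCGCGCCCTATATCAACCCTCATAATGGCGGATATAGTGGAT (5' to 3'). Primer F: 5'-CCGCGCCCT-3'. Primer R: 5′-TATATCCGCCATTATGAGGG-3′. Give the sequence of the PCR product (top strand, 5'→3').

5'-CCGCGCCCTATATCAACCCTCATAATGGCGGATATA-3'

Scanning the template, CCGCGCCCT occurs at positions 8–16; this primer anneals to the bottom strand there with its 3' end pointing downstream.
Reverse complement of the reverse primer: CCCTCATAATGGCGGATATA. This occurs on the top strand at positions 24–43.
The product is the template from position 8 through 43 (36 bp).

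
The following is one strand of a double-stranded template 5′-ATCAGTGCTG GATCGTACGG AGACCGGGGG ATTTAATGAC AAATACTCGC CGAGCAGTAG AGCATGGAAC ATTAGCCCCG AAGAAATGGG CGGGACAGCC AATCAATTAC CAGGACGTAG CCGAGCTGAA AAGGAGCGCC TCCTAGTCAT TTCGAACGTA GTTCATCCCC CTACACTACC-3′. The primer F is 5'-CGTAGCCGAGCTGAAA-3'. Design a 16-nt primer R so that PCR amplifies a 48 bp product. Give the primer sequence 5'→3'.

5'-AACTACGTTCGAAATG-3'

The forward primer binds at positions 116–131, so a 48 bp product ends at position 116 + 48 − 1 = 163.
The reverse primer anneals to the top strand over positions 148–163, i.e. to CATTTCGAACGTAGTT.
Its sequence written 5'→3' is the reverse complement: AACTACGTTCGAAATG.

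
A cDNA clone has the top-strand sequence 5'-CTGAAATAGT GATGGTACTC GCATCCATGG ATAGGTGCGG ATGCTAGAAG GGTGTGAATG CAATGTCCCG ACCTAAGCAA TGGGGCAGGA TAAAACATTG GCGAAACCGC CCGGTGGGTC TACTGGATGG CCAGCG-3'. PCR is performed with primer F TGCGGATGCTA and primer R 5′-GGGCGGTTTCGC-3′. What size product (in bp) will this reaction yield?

The forward primer matches the template at positions 36–46.
Reverse complement of the reverse primer: GCGAAACCGCCC. This occurs on the top strand at positions 101–112.
Amplicon spans positions 36–112: 77 bp.

77 bp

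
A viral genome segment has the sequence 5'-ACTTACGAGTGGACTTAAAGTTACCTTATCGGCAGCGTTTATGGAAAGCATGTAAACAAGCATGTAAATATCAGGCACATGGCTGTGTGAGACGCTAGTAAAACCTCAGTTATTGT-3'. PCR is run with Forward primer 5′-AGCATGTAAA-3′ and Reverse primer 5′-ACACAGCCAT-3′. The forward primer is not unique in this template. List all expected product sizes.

The forward primer AGCATGTAAA matches the top strand at positions 47–56, 59–68.
The reverse primer's reverse complement is ATGGCTGTGT, matching at positions 79–88.
Each forward site pairs with the reverse site to give a product ending at position 88: sizes 42, 30 bp.

42 bp, 30 bp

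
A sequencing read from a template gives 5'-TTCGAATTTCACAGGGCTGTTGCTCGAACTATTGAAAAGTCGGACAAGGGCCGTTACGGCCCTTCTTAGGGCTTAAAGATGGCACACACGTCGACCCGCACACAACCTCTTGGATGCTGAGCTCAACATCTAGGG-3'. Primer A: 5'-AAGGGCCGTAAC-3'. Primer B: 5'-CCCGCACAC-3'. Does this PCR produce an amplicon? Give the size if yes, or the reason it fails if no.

Primer A (AAGGGCCGTAAC) has reverse complement GTTACGGCCCTT, which matches the top strand at positions 53–64; primer A anneals to the top strand there with its 3' end pointing upstream toward position 53.
Primer B (CCCGCACAC) matches the top strand directly at positions 95–103; it anneals to the bottom strand with its 3' end pointing downstream toward position 103.
The 3' ends diverge (primer A extends toward position 1, primer B toward position 135), so the primers never converge on a shared product.

No product — the primers' 3' ends point away from each other.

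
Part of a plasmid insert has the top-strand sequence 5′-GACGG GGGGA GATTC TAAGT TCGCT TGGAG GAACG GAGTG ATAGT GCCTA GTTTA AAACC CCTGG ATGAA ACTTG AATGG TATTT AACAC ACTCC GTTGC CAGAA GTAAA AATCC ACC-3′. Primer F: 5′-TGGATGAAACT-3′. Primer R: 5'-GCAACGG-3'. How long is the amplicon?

Forward primer TGGATGAAACT is found on the top strand at positions 63–73.
Reverse complement of the reverse primer: CCGTTGC. This occurs on the top strand at positions 94–100.
Product length = (reverse-primer end) − (forward-primer start) + 1 = 100 − 63 + 1 = 38 bp.

38 bp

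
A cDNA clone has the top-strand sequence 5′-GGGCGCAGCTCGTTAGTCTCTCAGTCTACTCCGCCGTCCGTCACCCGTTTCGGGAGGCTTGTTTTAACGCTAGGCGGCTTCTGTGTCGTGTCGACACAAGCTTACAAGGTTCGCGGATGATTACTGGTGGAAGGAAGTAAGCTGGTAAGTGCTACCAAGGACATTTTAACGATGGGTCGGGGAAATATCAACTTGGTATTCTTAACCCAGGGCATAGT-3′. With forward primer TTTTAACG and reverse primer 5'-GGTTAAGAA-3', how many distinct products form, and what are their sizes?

Two products: 146 bp, 44 bp

The forward primer TTTTAACG matches the top strand at positions 62–69, 164–171.
The reverse primer's reverse complement is TTCTTAACC, matching at positions 199–207.
Each forward site pairs with the reverse site to give a product ending at position 207: sizes 146, 44 bp.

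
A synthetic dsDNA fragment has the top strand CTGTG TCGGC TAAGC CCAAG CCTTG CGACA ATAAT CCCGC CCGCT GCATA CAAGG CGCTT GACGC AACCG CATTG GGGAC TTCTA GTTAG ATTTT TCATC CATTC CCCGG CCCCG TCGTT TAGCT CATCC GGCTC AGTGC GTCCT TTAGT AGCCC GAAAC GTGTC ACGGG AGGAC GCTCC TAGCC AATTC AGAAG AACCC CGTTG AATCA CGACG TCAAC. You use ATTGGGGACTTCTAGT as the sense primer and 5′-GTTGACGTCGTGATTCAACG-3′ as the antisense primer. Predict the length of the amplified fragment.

Scanning the template, ATTGGGGACTTCTAGT occurs at positions 72–87; this primer anneals to the bottom strand there with its 3' end pointing downstream.
Taking the reverse complement of GTTGACGTCGTGATTCAACG gives CGTTGAATCACGACGTCAAC, found at positions 201–220 on the template; the primer anneals here to the top strand with its 3' end pointing upstream.
Product length = (reverse-primer end) − (forward-primer start) + 1 = 220 − 72 + 1 = 149 bp.

149 bp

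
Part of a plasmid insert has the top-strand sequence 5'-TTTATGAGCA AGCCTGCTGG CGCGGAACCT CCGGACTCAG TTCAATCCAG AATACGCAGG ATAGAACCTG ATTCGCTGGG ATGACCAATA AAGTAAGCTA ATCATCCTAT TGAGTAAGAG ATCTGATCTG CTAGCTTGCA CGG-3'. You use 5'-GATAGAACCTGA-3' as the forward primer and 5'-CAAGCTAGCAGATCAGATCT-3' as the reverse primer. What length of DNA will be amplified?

Scanning the template, GATAGAACCTGA occurs at positions 60–71; this primer anneals to the bottom strand there with its 3' end pointing downstream.
Reverse complement of the reverse primer: AGATCTGATCTGCTAGCTTG. This occurs on the top strand at positions 119–138.
Product length = (reverse-primer end) − (forward-primer start) + 1 = 138 − 60 + 1 = 79 bp.

79 bp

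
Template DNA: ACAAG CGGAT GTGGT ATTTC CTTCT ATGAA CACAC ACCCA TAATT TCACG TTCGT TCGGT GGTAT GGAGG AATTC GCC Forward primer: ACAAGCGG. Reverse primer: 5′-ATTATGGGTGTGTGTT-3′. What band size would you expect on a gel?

The forward primer matches the template at positions 1–8.
Reverse complement of the reverse primer: AACACACACCCATAAT. This occurs on the top strand at positions 29–44.
Amplicon spans positions 1–44: 44 bp.

44 bp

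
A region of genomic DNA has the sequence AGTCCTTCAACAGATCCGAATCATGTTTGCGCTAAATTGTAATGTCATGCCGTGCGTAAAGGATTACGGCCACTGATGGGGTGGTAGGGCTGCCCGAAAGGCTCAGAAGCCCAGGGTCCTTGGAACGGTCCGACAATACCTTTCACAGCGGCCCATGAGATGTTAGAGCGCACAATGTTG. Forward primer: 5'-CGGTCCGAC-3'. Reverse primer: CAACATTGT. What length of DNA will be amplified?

Scanning the template, CGGTCCGAC occurs at positions 126–134; this primer anneals to the bottom strand there with its 3' end pointing downstream.
The reverse primer's reverse complement is ACAATGTTG, which matches the template at positions 172–180.
Product length = (reverse-primer end) − (forward-primer start) + 1 = 180 − 126 + 1 = 55 bp.

55 bp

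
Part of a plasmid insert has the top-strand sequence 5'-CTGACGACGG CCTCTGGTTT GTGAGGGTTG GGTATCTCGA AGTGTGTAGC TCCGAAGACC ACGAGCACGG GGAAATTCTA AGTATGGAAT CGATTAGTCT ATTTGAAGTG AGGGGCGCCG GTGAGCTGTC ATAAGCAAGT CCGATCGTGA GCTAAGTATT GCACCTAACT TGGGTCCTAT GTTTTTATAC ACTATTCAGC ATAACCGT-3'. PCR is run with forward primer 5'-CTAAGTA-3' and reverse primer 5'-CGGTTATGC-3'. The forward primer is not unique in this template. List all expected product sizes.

The forward primer CTAAGTA matches the top strand at positions 78–84, 152–158.
The reverse primer's reverse complement is GCATAACCG, matching at positions 199–207.
Each forward site pairs with the reverse site to give a product ending at position 207: sizes 130, 56 bp.

130 bp, 56 bp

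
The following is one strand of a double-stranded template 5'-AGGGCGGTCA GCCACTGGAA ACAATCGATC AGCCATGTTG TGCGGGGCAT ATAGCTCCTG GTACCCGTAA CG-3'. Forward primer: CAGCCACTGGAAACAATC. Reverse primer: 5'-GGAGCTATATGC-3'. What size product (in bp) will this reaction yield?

The forward primer matches the template at positions 9–26.
The reverse primer's reverse complement is GCATATAGCTCC, which matches the template at positions 47–58.
Product length = (reverse-primer end) − (forward-primer start) + 1 = 58 − 9 + 1 = 50 bp.

50 bp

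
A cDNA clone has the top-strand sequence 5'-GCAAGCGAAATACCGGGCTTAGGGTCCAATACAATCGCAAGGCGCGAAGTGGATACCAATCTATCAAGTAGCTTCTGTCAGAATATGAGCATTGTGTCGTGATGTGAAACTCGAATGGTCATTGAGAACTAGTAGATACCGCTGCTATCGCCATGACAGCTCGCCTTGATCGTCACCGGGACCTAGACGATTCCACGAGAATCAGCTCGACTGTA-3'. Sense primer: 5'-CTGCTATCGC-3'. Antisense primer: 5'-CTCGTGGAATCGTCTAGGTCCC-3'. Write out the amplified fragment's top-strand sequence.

The forward primer matches the template at positions 142–151.
Reverse complement of the reverse primer: GGGACCTAGACGATTCCACGAG. This occurs on the top strand at positions 178–199.
The product is the template from position 142 through 199 (58 bp).

5'-CTGCTATCGCCATGACAGCTCGCCTTGATCGTCACCGGGACCTAGACGATTCCACGAG-3'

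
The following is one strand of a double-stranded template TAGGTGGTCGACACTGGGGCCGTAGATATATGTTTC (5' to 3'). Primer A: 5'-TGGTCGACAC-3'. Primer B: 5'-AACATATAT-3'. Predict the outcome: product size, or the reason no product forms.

Primer A (TGGTCGACAC) matches the top strand at positions 5–14; it acts as a forward primer.
Primer B's reverse complement is ATATATGTT, matching the top strand at positions 26–34; it acts as a reverse primer.
The 3' ends face each other across positions 5–34, giving a 30 bp product.

Yes — a 30 bp product.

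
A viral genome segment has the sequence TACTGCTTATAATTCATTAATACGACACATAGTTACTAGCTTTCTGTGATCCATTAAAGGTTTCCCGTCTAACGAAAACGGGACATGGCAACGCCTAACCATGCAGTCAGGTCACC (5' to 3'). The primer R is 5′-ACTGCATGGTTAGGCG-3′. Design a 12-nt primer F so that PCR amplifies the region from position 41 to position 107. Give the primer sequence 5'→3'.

5'-TTTCTGTGATCC-3'

The reverse primer's reverse complement CGCCTAACCATGCAGT matches the template at positions 92–107; the product starts at position 41.
The forward primer is identical to the top strand over positions 41–52: TTTCTGTGATCC.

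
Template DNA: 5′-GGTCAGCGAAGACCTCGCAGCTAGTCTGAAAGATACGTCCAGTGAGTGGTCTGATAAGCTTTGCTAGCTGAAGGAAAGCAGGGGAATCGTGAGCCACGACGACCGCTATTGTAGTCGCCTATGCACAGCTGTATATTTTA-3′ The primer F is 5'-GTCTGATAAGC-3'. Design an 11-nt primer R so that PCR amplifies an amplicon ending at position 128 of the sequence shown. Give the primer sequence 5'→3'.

5'-CTGTGCATAGG-3'

The forward primer binds at positions 49–59; the product's 3' end on the top strand is position 128.
The reverse primer anneals to the top strand over positions 118–128, i.e. to CCTATGCACAG.
Its sequence written 5'→3' is the reverse complement: CTGTGCATAGG.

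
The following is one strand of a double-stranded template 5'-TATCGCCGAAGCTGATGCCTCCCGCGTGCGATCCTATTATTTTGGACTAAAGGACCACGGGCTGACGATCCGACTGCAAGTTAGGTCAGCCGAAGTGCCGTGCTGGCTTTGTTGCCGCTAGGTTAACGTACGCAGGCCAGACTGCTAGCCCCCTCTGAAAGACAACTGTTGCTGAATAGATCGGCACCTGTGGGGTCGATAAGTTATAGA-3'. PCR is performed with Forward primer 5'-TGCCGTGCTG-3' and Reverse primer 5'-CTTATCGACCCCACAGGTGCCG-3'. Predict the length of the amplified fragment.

108 bp

The forward primer matches the template at positions 96–105.
The reverse primer's reverse complement is CGGCACCTGTGGGGTCGATAAG, which matches the template at positions 182–203.
Product length = (reverse-primer end) − (forward-primer start) + 1 = 203 − 96 + 1 = 108 bp.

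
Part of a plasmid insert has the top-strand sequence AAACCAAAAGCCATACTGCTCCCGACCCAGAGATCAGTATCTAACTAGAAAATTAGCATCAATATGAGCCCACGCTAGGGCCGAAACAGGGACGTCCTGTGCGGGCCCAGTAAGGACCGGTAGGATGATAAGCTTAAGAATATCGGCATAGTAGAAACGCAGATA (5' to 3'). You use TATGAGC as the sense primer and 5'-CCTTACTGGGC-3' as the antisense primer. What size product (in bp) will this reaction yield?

53 bp

Scanning the template, TATGAGC occurs at positions 63–69; this primer anneals to the bottom strand there with its 3' end pointing downstream.
Reverse complement of the reverse primer: GCCCAGTAAGG. This occurs on the top strand at positions 105–115.
The product runs from position 63 to position 115, so its length is 115 − 63 + 1 = 53 bp.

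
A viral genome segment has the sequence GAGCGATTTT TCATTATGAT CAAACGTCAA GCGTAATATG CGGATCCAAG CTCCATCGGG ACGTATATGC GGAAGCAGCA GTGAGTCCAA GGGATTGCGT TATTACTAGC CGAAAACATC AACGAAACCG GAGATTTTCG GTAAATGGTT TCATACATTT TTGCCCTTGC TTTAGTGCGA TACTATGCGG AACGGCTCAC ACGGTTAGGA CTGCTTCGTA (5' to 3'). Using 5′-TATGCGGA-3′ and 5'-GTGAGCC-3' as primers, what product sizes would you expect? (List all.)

The forward primer TATGCGGA matches the top strand at positions 37–44, 66–73, 184–191.
The reverse primer's reverse complement is GGCTCAC, matching at positions 194–200.
Each forward site pairs with the reverse site to give a product ending at position 200: sizes 164, 135, 17 bp.

164 bp, 135 bp, 17 bp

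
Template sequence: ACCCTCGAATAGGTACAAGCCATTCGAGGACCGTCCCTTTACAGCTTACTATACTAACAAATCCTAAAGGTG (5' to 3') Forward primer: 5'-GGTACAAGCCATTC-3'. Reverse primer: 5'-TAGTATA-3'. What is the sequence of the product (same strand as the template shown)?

Forward primer GGTACAAGCCATTC is found on the top strand at positions 12–25.
Taking the reverse complement of TAGTATA gives TATACTA, found at positions 50–56 on the template; the primer anneals here to the top strand with its 3' end pointing upstream.
The product is the template from position 12 through 56 (45 bp).

5'-GGTACAAGCCATTCGAGGACCGTCCCTTTACAGCTTACTATACTA-3'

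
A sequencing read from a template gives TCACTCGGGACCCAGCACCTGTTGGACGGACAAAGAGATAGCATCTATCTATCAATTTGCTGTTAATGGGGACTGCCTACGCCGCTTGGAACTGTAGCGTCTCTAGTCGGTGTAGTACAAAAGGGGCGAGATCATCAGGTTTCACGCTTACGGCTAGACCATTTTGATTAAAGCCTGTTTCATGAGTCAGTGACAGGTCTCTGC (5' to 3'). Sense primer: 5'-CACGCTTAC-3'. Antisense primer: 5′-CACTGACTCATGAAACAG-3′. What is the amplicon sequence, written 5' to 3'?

5'-CACGCTTACGGCTAGACCATTTTGATTAAAGCCTGTTTCATGAGTCAGTG-3'

Forward primer CACGCTTAC is found on the top strand at positions 143–151.
The reverse primer's reverse complement is CTGTTTCATGAGTCAGTG, which matches the template at positions 175–192.
The product is the template from position 143 through 192 (50 bp).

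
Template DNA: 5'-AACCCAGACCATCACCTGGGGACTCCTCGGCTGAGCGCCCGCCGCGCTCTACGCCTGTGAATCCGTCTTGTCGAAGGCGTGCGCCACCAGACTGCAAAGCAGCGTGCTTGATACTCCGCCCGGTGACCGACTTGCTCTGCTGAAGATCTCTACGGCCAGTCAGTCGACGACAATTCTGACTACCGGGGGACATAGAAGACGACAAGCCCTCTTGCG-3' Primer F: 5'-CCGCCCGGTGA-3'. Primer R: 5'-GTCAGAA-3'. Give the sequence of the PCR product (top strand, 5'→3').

5'-CCGCCCGGTGACCGACTTGCTCTGCTGAAGATCTCTACGGCCAGTCAGTCGACGACAATTCTGAC-3'

The forward primer matches the template at positions 116–126.
The reverse primer's reverse complement is TTCTGAC, which matches the template at positions 174–180.
The product is the template from position 116 through 180 (65 bp).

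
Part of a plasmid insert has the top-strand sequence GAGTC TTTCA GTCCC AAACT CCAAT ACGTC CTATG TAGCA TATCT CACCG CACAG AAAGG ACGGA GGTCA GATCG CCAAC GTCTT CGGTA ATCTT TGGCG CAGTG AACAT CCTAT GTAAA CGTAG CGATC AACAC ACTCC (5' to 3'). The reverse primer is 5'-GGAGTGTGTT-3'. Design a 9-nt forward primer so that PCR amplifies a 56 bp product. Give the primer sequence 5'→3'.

The reverse primer's reverse complement AACACACTCC matches the template at positions 131–140, so the product ends at position 140.
A 56 bp product then starts at position 140 − 56 + 1 = 85.
The forward primer is identical to the top strand there: TCGGTAATC.

5'-TCGGTAATC-3'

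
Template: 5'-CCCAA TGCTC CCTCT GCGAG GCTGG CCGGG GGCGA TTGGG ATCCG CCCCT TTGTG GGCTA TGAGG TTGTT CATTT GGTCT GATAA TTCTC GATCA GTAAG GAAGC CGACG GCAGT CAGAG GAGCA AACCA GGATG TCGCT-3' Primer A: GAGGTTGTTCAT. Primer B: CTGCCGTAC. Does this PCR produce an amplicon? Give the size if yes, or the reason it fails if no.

Primer B (CTGCCGTAC) does not match the top strand, and its reverse complement GTACGGCAG does not match either.
With no annealing site for primer B, no amplification occurs.

No product — primer B has no binding site in the template.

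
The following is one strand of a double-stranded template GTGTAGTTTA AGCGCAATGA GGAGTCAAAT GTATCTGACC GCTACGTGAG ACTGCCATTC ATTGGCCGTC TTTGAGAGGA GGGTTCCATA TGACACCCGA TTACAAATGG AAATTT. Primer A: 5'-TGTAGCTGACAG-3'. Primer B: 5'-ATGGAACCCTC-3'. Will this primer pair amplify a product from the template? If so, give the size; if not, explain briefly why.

No product — primer A has no binding site in the template.

Primer A (TGTAGCTGACAG) does not match the top strand, and its reverse complement CTGTCAGCTACA does not match either.
With no annealing site for primer A, no amplification occurs.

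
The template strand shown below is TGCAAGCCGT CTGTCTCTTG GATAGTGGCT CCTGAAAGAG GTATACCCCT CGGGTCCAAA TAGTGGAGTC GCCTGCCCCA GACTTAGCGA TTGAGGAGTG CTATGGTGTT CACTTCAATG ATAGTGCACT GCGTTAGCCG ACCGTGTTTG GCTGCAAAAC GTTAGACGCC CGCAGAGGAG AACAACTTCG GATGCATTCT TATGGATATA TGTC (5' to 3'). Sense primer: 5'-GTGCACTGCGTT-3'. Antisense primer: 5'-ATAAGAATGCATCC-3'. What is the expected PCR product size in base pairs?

80 bp

Scanning the template, GTGCACTGCGTT occurs at positions 124–135; this primer anneals to the bottom strand there with its 3' end pointing downstream.
Reverse complement of the reverse primer: GGATGCATTCTTAT. This occurs on the top strand at positions 190–203.
Product length = (reverse-primer end) − (forward-primer start) + 1 = 203 − 124 + 1 = 80 bp.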